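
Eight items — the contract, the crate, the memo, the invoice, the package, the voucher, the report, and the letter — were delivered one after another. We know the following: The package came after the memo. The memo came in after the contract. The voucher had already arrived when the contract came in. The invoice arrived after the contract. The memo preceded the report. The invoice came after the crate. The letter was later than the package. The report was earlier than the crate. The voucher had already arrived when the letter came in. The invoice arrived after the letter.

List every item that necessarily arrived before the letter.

Directly stated before the letter: the package and the voucher.
The contract reaches the letter via the contract → the memo → the package → the letter.
The memo reaches the letter via the memo → the package → the letter.
No chain forces the crate (or any of the others) ahead of the letter.

the contract, the memo, the package, the voucher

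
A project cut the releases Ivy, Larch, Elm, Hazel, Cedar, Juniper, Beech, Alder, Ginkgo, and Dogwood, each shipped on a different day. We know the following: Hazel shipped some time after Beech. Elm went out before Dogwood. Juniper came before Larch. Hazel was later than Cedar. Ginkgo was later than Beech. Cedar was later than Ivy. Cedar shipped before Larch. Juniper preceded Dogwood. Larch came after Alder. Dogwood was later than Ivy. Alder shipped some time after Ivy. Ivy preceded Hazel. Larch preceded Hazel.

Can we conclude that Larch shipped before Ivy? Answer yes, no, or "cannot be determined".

Tracing the constraints gives Ivy → Cedar → Larch, so Ivy must come before Larch.
That means Larch cannot be before Ivy.

no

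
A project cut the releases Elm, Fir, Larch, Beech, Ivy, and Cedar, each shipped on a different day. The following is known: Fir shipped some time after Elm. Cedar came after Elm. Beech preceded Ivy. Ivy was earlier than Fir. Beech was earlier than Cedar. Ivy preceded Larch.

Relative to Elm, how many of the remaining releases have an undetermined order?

Forced after Elm: Cedar and Fir.
That leaves Beech, Ivy, and Larch with no forced order relative to Elm — 3.

3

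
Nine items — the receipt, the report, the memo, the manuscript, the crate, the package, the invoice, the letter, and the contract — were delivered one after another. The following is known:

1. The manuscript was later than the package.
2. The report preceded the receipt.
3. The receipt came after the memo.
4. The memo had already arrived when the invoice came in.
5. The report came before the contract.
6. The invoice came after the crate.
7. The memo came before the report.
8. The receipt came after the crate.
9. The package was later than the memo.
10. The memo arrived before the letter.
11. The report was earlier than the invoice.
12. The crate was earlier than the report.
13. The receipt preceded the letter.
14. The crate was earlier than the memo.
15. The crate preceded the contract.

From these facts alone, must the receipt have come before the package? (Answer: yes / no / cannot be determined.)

cannot be determined

No chain of stated constraints runs from the receipt to the package, and none runs from the package to the receipt either.
So the relative order of the receipt and the package is not fixed by the given facts.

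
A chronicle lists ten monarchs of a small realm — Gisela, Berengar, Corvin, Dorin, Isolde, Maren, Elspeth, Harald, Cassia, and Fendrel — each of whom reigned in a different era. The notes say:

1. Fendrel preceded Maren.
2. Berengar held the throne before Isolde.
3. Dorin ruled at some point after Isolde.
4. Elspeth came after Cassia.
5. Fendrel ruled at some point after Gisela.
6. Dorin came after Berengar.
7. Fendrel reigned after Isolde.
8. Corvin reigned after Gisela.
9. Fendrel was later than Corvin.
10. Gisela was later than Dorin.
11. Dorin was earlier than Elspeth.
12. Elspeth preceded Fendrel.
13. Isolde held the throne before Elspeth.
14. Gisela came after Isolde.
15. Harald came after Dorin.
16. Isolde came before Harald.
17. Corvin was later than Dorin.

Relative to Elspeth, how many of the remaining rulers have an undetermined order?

Forced before Elspeth: Berengar, Cassia, Dorin, and Isolde; forced after Elspeth: Fendrel and Maren.
That leaves Corvin, Gisela, and Harald with no forced order relative to Elspeth — 3.

3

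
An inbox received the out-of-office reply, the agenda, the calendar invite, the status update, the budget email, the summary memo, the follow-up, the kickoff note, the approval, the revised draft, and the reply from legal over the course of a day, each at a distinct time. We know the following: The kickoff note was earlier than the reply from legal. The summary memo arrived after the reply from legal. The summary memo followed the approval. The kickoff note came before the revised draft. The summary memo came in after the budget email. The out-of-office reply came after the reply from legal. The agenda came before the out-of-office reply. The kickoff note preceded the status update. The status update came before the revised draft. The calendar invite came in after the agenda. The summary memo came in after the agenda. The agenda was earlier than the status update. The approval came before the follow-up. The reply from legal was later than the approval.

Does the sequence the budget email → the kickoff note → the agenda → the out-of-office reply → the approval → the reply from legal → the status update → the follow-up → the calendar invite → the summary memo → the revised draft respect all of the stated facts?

The constraints require the reply from legal before the out-of-office reply, but in the proposed sequence the out-of-office reply appears ahead of the reply from legal. That one violation is enough.

no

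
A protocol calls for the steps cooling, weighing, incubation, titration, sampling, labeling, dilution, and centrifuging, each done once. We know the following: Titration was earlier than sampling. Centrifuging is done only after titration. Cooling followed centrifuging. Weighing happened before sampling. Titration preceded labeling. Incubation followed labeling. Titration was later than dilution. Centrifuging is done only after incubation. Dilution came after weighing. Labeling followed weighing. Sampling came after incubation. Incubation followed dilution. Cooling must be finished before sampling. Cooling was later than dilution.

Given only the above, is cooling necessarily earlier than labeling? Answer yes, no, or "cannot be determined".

no

Tracing the constraints gives labeling → incubation → centrifuging → cooling, so labeling must come before cooling.
That means cooling cannot be before labeling.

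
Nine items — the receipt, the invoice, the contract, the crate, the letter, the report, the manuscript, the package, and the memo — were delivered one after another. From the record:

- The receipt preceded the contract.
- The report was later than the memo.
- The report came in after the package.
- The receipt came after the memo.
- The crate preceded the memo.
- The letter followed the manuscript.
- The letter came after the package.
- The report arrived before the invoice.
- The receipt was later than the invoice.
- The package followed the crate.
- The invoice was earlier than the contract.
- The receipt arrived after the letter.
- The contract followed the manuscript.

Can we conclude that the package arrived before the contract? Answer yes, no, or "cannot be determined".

yes

Chain the constraints: the package → the letter → the receipt → the contract. Each link is directly stated, so the package comes before the contract.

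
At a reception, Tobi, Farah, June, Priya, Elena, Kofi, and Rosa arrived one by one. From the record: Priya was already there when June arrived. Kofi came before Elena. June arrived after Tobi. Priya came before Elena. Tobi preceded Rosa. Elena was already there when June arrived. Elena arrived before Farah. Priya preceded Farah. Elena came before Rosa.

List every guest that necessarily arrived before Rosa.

Directly stated before Rosa: Elena and Tobi.
Kofi reaches Rosa via Kofi → Elena → Rosa.
Priya reaches Rosa via Priya → Elena → Rosa.

Elena, Kofi, Priya, Tobi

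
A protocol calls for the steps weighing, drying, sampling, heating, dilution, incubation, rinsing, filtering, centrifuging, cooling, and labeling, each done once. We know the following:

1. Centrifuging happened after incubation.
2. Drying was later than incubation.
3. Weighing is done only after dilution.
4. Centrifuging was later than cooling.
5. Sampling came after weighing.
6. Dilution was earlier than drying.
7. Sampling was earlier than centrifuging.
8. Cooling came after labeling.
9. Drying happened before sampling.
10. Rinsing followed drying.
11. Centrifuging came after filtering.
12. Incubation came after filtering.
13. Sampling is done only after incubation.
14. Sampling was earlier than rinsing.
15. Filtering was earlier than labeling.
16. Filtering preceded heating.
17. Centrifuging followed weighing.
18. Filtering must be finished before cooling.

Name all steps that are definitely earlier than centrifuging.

Directly stated before centrifuging: cooling, filtering, incubation, sampling, and weighing.
Dilution reaches centrifuging via dilution → weighing → centrifuging.
Drying reaches centrifuging via drying → sampling → centrifuging.
Labeling reaches centrifuging via labeling → cooling → centrifuging.
No chain forces rinsing (or any of the others) ahead of centrifuging.

cooling, dilution, drying, filtering, incubation, labeling, sampling, weighing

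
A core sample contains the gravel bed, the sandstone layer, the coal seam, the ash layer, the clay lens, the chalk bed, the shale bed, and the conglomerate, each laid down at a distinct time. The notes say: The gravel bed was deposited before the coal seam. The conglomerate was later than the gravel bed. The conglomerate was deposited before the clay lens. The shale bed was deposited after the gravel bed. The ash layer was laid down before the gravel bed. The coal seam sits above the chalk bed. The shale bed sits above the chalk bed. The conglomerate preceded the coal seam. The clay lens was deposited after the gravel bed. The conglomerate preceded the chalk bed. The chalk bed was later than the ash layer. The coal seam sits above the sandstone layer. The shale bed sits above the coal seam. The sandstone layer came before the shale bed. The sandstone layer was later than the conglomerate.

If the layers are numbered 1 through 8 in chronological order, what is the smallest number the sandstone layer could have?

4

The ash layer, the conglomerate, and the gravel bed must all come before the sandstone layer — 3 forced predecessors.
Nothing else is forced ahead of the sandstone layer, so its earliest slot is position 3 + 1 = 4.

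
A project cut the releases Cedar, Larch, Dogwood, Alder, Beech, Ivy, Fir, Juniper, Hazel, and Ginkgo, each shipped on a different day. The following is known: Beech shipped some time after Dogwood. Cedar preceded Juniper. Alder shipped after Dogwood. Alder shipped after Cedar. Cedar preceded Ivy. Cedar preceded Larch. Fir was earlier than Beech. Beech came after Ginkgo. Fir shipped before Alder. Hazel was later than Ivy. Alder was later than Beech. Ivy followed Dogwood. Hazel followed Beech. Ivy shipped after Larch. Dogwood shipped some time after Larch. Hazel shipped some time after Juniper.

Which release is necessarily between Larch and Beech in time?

Tracing the constraints gives Larch → Dogwood → Beech, so Dogwood sits after Larch and before Beech.
No other release is forced both after Larch and before Beech.

Dogwood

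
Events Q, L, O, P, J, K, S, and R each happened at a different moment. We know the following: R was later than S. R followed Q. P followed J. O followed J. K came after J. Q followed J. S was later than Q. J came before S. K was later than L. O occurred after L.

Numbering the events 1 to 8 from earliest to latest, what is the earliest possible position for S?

J and Q must both come before S — 2 forced predecessors.
Nothing else is forced ahead of S, so its earliest slot is position 2 + 1 = 3.

3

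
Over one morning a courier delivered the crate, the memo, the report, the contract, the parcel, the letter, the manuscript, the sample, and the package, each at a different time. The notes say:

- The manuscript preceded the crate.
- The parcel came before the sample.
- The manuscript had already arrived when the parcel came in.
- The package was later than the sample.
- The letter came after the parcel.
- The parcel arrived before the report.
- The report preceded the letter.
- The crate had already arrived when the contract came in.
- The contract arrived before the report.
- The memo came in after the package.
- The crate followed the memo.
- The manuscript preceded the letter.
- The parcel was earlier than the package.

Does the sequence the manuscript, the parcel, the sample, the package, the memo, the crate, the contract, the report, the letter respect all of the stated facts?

Check each stated constraint against the proposed order — e.g. the parcel is ahead of the letter; the manuscript is ahead of the letter. Every pair is in the required order; nothing is violated.

yes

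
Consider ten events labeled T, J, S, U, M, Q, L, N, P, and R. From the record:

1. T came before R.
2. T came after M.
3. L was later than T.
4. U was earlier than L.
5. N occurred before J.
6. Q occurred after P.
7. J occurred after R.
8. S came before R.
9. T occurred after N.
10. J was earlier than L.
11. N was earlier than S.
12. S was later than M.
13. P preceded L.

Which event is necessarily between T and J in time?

Tracing the constraints gives T → R → J, so R sits after T and before J.
No other event is forced both after T and before J.

R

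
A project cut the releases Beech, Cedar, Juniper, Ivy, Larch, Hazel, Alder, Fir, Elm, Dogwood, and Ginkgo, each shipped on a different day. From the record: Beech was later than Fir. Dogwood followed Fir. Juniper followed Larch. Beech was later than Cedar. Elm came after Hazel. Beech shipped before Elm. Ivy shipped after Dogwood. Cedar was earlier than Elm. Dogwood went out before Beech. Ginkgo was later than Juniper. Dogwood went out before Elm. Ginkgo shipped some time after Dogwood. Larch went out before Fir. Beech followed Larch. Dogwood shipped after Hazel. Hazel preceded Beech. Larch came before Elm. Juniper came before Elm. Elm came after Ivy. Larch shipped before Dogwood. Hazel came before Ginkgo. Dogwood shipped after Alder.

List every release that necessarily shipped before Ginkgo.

Directly stated before Ginkgo: Dogwood, Hazel, and Juniper.
Alder reaches Ginkgo via Alder → Dogwood → Ginkgo.
Fir reaches Ginkgo via Fir → Dogwood → Ginkgo.
Larch reaches Ginkgo via Larch → Dogwood → Ginkgo.

Alder, Dogwood, Fir, Hazel, Juniper, Larch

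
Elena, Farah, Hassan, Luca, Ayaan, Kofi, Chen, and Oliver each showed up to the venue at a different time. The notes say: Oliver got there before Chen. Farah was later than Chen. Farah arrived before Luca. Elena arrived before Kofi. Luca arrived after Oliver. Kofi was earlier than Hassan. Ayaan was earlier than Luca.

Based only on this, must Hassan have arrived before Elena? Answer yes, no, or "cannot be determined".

Tracing the constraints gives Elena → Kofi → Hassan, so Elena must come before Hassan.
That means Hassan cannot be before Elena.

no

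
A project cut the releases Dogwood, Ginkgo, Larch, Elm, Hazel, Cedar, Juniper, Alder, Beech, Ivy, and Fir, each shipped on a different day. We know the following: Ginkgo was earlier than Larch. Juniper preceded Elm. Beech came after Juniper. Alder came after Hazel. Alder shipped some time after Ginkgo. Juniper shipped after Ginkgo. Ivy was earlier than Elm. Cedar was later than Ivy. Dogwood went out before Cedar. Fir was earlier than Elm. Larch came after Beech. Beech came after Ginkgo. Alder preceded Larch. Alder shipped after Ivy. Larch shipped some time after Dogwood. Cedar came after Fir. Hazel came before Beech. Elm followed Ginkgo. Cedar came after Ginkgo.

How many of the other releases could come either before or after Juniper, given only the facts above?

Forced before Juniper: Ginkgo; forced after Juniper: Beech, Elm, and Larch.
That leaves Alder, Cedar, Dogwood, Fir, Hazel, and Ivy with no forced order relative to Juniper — 6.

6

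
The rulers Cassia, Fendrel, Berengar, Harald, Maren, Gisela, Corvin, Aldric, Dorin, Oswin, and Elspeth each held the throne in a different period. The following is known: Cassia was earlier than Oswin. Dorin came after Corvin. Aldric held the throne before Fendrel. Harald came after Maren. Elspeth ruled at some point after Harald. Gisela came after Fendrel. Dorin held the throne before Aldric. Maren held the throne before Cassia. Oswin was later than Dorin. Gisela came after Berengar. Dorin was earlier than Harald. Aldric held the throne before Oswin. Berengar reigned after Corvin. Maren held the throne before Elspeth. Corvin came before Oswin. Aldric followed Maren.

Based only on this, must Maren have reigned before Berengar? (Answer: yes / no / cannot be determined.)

cannot be determined

No chain of stated constraints runs from Maren to Berengar, and none runs from Berengar to Maren either.
So the relative order of Maren and Berengar is not fixed by the given facts.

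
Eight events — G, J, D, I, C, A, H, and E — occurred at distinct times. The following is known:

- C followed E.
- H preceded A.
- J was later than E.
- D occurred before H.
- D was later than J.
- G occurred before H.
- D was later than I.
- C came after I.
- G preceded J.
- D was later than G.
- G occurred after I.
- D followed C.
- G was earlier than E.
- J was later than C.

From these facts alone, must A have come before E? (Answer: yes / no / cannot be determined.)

Tracing the constraints gives E → C → D → H → A, so E must come before A.
That means A cannot be before E.

no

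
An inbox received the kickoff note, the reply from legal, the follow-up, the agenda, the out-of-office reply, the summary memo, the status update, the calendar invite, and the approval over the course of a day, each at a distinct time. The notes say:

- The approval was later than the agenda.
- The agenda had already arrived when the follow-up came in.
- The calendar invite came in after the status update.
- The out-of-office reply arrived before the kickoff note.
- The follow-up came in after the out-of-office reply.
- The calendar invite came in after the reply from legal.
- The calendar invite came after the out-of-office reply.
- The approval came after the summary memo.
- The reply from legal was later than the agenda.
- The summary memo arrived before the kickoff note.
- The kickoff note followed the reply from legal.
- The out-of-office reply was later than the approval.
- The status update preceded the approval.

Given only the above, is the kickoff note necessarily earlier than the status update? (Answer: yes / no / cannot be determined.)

no

Tracing the constraints gives the status update → the approval → the out-of-office reply → the kickoff note, so the status update must come before the kickoff note.
That means the kickoff note cannot be before the status update.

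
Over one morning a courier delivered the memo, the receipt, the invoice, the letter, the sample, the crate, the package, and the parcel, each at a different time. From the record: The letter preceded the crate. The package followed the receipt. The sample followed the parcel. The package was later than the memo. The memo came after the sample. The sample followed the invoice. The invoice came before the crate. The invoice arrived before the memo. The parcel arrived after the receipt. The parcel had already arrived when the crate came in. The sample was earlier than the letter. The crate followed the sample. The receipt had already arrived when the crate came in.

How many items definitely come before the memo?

Directly stated before the memo: the invoice and the sample.
The parcel reaches the memo via the parcel → the sample → the memo.
The receipt reaches the memo via the receipt → the parcel → the sample → the memo.
No chain forces the package (or any of the others) ahead of the memo.
That's the invoice, the parcel, the receipt, and the sample — 4 in all.

4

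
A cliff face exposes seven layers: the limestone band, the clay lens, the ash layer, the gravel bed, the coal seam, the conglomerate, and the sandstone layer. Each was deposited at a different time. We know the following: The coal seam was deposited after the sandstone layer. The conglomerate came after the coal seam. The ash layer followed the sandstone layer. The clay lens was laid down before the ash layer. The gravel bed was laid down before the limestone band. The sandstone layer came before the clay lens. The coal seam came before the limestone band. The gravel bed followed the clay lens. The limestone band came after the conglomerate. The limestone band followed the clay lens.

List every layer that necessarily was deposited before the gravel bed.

Directly stated before the gravel bed: the clay lens.
The sandstone layer reaches the gravel bed via the sandstone layer → the clay lens → the gravel bed.
No chain forces the coal seam (or any of the others) ahead of the gravel bed.

the clay lens, the sandstone layer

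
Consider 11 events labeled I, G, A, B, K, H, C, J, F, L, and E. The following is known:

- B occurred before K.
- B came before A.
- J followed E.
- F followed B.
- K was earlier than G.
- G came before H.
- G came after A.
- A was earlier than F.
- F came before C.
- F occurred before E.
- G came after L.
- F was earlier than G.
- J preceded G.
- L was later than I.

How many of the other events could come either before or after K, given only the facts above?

7

Forced before K: B; forced after K: G and H.
That leaves A, C, E, F, I, J, and L with no forced order relative to K — 7.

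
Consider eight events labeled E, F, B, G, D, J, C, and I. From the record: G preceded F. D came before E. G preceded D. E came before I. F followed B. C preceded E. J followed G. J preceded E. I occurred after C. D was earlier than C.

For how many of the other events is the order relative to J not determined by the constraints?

4

Forced before J: G; forced after J: E and I.
That leaves B, C, D, and F with no forced order relative to J — 4.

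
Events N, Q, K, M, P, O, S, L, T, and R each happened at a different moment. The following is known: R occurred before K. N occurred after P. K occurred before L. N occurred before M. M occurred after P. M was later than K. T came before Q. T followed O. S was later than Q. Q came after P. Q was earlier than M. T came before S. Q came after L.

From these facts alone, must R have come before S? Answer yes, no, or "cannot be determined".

Chain the constraints: R → K → L → Q → S. Each link is directly stated, so R comes before S.

yes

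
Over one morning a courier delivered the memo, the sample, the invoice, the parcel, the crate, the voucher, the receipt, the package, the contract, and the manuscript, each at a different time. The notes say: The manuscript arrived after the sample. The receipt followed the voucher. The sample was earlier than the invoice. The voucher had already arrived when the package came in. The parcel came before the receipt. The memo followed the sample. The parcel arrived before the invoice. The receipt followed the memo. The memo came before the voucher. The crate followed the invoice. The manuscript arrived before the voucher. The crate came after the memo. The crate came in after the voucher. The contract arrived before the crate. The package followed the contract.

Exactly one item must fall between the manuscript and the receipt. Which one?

the voucher

Tracing the constraints gives the manuscript → the voucher → the receipt, so the voucher sits after the manuscript and before the receipt.
No other item is forced both after the manuscript and before the receipt.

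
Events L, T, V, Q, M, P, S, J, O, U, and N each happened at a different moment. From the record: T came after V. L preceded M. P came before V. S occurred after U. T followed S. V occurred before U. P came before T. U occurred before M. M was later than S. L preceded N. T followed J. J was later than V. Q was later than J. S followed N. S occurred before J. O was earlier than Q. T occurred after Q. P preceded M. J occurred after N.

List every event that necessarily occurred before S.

Directly stated before S: N and U.
L reaches S via L → N → S.
P reaches S via P → V → U → S.
V reaches S via V → U → S.
No chain forces T (or any of the others) ahead of S.

L, N, P, U, V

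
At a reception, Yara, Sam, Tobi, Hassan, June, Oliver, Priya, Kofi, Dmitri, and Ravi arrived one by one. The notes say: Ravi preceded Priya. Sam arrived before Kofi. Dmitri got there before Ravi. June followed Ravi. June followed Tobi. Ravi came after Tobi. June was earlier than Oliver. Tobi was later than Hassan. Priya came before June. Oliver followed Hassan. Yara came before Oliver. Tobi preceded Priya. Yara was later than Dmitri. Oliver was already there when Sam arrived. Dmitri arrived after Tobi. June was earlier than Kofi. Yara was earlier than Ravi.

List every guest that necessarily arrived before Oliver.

Dmitri, Hassan, June, Priya, Ravi, Tobi, Yara

Directly stated before Oliver: Hassan, June, and Yara.
Dmitri reaches Oliver via Dmitri → Yara → Oliver.
Priya reaches Oliver via Priya → June → Oliver.
Ravi reaches Oliver via Ravi → June → Oliver.
Likewise Tobi reaches Oliver by chaining the stated constraints.
No chain forces Kofi (or any of the others) ahead of Oliver.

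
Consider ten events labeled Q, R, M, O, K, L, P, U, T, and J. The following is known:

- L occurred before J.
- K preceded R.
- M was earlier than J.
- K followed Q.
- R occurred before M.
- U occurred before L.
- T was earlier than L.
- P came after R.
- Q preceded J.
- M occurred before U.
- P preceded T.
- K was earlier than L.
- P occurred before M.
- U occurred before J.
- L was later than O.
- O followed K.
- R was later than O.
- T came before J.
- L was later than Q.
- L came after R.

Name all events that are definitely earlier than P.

Directly stated before P: R.
K reaches P via K → R → P.
O reaches P via O → R → P.
Q reaches P via Q → K → R → P.
No chain forces T (or any of the others) ahead of P.

K, O, Q, R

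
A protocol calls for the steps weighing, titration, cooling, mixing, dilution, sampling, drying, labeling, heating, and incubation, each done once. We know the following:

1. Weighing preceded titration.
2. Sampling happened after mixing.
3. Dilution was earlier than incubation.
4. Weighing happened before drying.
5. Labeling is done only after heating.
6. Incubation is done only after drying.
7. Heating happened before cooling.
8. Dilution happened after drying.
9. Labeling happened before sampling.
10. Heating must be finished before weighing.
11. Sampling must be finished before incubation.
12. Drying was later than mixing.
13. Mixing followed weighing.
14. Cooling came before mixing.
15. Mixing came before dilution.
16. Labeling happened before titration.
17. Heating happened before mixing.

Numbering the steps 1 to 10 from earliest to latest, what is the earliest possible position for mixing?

Cooling, heating, and weighing must all come before mixing — 3 forced predecessors.
Nothing else is forced ahead of mixing, so its earliest slot is position 3 + 1 = 4.

4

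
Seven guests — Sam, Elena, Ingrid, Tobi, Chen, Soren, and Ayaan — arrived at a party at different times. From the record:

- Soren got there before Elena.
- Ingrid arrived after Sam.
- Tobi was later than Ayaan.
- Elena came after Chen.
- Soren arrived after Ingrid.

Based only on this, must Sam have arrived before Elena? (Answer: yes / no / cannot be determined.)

Chain the constraints: Sam → Ingrid → Soren → Elena. Each link is directly stated, so Sam comes before Elena.

yes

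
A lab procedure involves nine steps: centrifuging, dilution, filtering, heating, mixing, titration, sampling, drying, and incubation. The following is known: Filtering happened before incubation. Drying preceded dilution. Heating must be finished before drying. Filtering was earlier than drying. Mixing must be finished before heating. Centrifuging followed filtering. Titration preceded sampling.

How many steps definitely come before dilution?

Directly stated before dilution: drying.
Filtering reaches dilution via filtering → drying → dilution.
Heating reaches dilution via heating → drying → dilution.
Mixing reaches dilution via mixing → heating → drying → dilution.
No chain forces titration (or any of the others) ahead of dilution.
That's drying, filtering, heating, and mixing — 4 in all.

4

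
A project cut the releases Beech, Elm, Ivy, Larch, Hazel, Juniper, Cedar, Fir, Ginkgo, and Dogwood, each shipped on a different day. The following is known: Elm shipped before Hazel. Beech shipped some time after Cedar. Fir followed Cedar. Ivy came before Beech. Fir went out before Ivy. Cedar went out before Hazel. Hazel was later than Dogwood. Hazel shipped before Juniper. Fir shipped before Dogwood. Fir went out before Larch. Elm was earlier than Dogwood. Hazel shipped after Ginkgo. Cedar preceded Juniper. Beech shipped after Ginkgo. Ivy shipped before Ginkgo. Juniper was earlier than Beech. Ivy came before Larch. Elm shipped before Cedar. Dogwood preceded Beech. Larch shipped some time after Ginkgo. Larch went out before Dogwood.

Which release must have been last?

Beech

Every other release has a chain of constraints placing it before Beech, so Beech is last.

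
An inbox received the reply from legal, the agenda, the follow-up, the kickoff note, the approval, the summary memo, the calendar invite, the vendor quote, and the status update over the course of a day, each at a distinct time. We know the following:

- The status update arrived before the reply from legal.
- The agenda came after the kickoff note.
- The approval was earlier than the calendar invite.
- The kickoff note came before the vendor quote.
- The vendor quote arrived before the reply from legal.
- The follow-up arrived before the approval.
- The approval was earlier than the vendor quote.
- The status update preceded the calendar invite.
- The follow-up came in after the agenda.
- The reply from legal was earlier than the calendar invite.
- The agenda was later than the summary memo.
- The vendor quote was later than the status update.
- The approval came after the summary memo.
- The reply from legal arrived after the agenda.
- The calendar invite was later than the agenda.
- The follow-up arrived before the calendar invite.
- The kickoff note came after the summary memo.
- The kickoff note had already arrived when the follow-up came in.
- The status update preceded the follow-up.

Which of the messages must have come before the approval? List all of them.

Directly stated before the approval: the follow-up and the summary memo.
The agenda reaches the approval via the agenda → the follow-up → the approval.
The kickoff note reaches the approval via the kickoff note → the follow-up → the approval.
The status update reaches the approval via the status update → the follow-up → the approval.
No chain forces the reply from legal (or any of the others) ahead of the approval.

the agenda, the follow-up, the kickoff note, the status update, the summary memo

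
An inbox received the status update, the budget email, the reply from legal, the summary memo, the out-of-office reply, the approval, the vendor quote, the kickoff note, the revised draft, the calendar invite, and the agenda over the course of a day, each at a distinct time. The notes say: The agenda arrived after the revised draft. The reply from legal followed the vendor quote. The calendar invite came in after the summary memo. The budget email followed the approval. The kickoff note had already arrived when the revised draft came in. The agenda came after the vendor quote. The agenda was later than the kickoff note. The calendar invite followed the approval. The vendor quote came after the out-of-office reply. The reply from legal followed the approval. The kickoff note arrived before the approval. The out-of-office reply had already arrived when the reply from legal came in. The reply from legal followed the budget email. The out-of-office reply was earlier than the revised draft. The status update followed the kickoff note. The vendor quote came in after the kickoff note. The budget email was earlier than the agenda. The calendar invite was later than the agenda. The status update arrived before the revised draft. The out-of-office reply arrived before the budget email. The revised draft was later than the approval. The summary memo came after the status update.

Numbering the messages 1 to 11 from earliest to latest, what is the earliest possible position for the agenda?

8

The approval, the budget email, the kickoff note, the out-of-office reply, the revised draft, the status update, and the vendor quote must all come before the agenda — 7 forced predecessors.
Nothing else is forced ahead of the agenda, so its earliest slot is position 7 + 1 = 8.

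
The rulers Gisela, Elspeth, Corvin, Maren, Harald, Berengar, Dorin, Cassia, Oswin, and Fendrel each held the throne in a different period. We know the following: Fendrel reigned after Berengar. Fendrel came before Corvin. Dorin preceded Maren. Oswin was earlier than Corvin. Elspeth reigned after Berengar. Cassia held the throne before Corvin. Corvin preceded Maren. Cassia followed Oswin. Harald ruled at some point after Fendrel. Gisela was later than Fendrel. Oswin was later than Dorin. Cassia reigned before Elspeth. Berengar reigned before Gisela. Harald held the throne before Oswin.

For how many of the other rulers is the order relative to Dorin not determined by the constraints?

Forced after Dorin: Cassia, Corvin, Elspeth, Maren, and Oswin.
That leaves Berengar, Fendrel, Gisela, and Harald with no forced order relative to Dorin — 4.

4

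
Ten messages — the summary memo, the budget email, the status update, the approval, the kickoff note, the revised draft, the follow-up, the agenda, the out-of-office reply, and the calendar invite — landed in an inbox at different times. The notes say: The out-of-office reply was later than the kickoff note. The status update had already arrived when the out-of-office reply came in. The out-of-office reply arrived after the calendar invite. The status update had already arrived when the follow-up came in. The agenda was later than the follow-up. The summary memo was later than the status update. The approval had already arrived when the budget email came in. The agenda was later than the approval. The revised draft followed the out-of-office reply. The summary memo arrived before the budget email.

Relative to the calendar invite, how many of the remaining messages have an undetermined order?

7

Forced after the calendar invite: the out-of-office reply and the revised draft.
That leaves the agenda, the approval, the budget email, the follow-up, the kickoff note, the status update, and the summary memo with no forced order relative to the calendar invite — 7.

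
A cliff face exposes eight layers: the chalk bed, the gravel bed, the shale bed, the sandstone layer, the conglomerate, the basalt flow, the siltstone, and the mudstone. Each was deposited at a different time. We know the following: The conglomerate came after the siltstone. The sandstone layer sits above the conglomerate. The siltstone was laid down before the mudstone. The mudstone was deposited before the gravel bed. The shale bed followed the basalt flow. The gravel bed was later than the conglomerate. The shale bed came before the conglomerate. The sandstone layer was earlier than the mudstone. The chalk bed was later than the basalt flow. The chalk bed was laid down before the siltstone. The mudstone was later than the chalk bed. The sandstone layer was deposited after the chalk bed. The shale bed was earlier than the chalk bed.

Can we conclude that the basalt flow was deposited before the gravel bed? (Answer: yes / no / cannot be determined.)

Chain the constraints: the basalt flow → the chalk bed → the mudstone → the gravel bed. Each link is directly stated, so the basalt flow comes before the gravel bed.

yes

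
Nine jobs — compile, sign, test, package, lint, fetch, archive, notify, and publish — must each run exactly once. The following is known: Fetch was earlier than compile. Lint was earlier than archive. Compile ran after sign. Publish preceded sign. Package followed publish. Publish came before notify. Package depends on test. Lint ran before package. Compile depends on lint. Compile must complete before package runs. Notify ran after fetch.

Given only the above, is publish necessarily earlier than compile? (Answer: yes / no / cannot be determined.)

Chain the constraints: publish → sign → compile. Each link is directly stated, so publish comes before compile.

yes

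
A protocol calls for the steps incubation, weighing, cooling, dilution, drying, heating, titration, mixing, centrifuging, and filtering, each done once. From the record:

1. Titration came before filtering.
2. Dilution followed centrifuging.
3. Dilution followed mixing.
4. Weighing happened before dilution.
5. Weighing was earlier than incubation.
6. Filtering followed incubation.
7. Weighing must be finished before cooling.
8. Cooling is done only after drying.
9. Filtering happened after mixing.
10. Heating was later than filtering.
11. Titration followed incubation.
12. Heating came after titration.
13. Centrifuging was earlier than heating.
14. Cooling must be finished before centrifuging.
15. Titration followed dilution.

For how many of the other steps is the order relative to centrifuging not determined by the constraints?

2

Forced before centrifuging: cooling, drying, and weighing; forced after centrifuging: dilution, filtering, heating, and titration.
That leaves incubation and mixing with no forced order relative to centrifuging — 2.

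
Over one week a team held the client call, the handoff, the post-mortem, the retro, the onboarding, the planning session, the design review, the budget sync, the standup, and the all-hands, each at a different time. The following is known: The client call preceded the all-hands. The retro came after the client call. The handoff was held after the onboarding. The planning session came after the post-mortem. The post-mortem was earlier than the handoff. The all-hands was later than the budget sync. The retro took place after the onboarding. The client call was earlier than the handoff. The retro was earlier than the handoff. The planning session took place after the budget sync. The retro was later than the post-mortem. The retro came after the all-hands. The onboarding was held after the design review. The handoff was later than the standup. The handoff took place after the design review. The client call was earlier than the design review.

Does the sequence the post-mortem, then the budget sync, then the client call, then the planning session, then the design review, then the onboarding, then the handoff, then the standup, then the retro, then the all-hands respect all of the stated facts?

The constraints require the all-hands before the retro, but in the proposed sequence the retro appears ahead of the all-hands. That one violation is enough.

no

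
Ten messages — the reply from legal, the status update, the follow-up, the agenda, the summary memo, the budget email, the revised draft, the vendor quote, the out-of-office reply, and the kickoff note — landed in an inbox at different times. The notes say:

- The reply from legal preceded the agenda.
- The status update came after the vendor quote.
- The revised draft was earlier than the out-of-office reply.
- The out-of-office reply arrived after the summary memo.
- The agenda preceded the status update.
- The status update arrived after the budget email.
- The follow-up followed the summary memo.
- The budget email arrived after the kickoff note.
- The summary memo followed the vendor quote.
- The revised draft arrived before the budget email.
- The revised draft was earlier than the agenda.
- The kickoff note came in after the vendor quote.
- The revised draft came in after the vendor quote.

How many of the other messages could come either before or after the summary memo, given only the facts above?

Forced before the summary memo: the vendor quote; forced after the summary memo: the follow-up and the out-of-office reply.
That leaves the agenda, the budget email, the kickoff note, the reply from legal, the revised draft, and the status update with no forced order relative to the summary memo — 6.

6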